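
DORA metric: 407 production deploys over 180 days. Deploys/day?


Formula: deployments per day = releases / days
= 407 / 180
= 2.261 deploys/day
(equivalently, 15.83 deploys/week)

2.261 deploys/day


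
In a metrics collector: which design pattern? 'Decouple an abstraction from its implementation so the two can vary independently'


This matches the Bridge pattern

Bridge


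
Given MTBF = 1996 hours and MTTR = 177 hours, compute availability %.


Availability = MTBF / (MTBF + MTTR)
Availability = 1996 / (1996 + 177)
Availability = 1996 / 2173
Availability = 91.8546%

91.8546%


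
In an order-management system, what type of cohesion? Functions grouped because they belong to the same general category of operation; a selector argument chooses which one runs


Reasoning: Grouped by category of activity, not by data or sequence
Type: Logical cohesion

Logical cohesion


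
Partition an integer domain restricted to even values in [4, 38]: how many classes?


Constraint: even integers in [4, 38]
Class 1: x < 4 — out-of-range invalid
Class 2: x in [4,38] but odd — wrong type invalid
Class 3: x in [4,38] and even — valid
Class 4: x > 38 — out-of-range invalid
Total equivalence classes: 4

4 equivalence classes


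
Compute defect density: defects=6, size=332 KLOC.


Defect density = defects / KLOC
Defect density = 6 / 332
Defect density = 0.018 defects/KLOC

0.018 defects/KLOC


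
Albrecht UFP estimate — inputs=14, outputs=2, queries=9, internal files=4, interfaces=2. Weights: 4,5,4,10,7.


UFP = EI*4 + EO*5 + EQ*4 + ILF*10 + EIF*7
UFP = 14*4 + 2*5 + 9*4 + 4*10 + 2*7
UFP = 56 + 10 + 36 + 40 + 14
UFP = 156

156


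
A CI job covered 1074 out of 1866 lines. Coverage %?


Coverage = covered / total * 100
Coverage = 1074 / 1866 * 100
Coverage = 57.56%

57.56%


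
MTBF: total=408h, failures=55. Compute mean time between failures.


Formula: MTBF = Total operating time / Number of failures
MTBF = 408 / 55
MTBF = 7.42 hours

7.42 hours


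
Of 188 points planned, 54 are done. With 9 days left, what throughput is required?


Formula: Required rate = Remaining points / Days left
Remaining = 188 - 54 = 134 points
Required rate = 134 / 9 = 14.89 points/day

14.89 points/day


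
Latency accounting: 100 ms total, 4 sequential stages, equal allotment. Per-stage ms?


Formula: per_stage = total_budget / stages
per_stage = 100 / 4
per_stage = 25.0 ms

25.0 ms


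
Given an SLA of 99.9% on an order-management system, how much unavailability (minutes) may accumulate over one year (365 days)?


Formula: allowed downtime = period * (100 - SLA) / 100
Period (year (365 days)) = 525600 minutes
Unavailability fraction = (100 - 99.9) / 100
Allowed downtime = 525600 * (100 - 99.9) / 100
Allowed downtime = 525.6 minutes

525.6 minutes


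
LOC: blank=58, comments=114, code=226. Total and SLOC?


Total LOC = blank + comment + code
Total LOC = 58 + 114 + 226 = 398
SLOC (source only) = code = 226

Total LOC: 398, SLOC: 226


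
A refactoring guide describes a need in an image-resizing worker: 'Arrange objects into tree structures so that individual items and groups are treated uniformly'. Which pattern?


This matches the Composite pattern

Composite


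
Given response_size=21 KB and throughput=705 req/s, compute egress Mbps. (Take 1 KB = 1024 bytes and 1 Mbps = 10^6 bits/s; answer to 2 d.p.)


Formula: Mbps = payload_bytes * RPS * 8 / 1e6
Payload per request = 21 KB = 21 * 1024 = 21504 bytes
Total bytes/sec = 21504 * 705 = 15160320
Total bits/sec = 15160320 * 8 = 121282560
Mbps = 121282560 / 1e6 = 121.28

121.28 Mbps


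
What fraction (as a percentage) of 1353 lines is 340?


Coverage = covered / total * 100
Coverage = 340 / 1353 * 100
Coverage = 25.13%

25.13%


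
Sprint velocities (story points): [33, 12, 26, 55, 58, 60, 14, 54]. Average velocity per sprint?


Formula: Avg velocity = Total points / Number of sprints
Points: [33, 12, 26, 55, 58, 60, 14, 54]
Sum = 33 + 12 + 26 + 55 + 58 + 60 + 14 + 54 = 312
Avg velocity = 312 / 8 = 39.0 points/sprint

39.0 points/sprint


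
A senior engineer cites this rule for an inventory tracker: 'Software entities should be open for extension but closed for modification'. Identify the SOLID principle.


This describes the Open/Closed Principle (OCP)

Open/Closed Principle (OCP)


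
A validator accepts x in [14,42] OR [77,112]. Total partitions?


Valid ranges: [14,42] and [77,112]
Class 1: x < 14 — invalid
Class 2: 14 ≤ x ≤ 42 — valid
Class 3: 42 < x < 77 — invalid (gap between ranges)
Class 4: 77 ≤ x ≤ 112 — valid
Class 5: x > 112 — invalid
Total equivalence classes: 5

5 equivalence classes


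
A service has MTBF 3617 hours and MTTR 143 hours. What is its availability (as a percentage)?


Availability = MTBF / (MTBF + MTTR)
Availability = 3617 / (3617 + 143)
Availability = 3617 / 3760
Availability = 96.1968%

96.1968%


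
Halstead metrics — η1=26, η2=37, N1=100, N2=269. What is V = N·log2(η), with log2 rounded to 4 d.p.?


Formula: V = N * log2(η), where N = N1 + N2 and η = η1 + η2
η = 26 + 37 = 63
N = 100 + 269 = 369
log2(63) ≈ 5.9773
V = 369 * 5.9773 = 2205.62

2205.62


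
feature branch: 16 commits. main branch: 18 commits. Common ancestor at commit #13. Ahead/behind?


Common ancestor: commit #13
feature commits after divergence: 16 - 13 = 3
main commits after divergence: 18 - 13 = 5
feature is 3 commits ahead of main
main is 5 commits ahead of feature

feature ahead: 3, main ahead: 5


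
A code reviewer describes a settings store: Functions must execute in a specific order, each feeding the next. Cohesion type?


Reasoning: Output of one is input to next
Type: Sequential cohesion

Sequential cohesion


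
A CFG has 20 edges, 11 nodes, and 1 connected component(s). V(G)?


Formula: V(G) = E - N + 2P
V(G) = 20 - 11 + 2*1
V(G) = 9 + 2
V(G) = 11

11


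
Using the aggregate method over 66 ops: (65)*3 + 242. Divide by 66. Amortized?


Formula: Amortized cost = Total cost / Operations
Total cost = (65 * 3) + (1 * 242)
Total cost = 195 + 242 = 437
Amortized = 437 / 66 = 6.6212

6.6212


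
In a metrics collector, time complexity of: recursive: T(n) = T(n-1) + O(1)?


Reasoning: linear recursion with constant work per frame
Complexity: O(n)

O(n)


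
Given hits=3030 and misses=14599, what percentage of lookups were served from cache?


Formula: hit rate = hits / (hits + misses) * 100
hit rate = 3030 / (3030 + 14599) * 100
hit rate = 3030 / 17629 * 100
hit rate = 17.19%

17.19%


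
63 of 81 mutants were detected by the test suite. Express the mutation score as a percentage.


Mutation score = killed / total * 100
Mutation score = 63 / 81 * 100
Mutation score = 77.78%

77.78%


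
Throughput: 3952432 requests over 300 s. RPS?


Formula: throughput = requests / seconds
throughput = 3952432 / 300
throughput = 13174.77 requests/second

13174.77 requests/second


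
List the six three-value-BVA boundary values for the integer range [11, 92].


Range: [11, 92]
Boundaries: just below min, min, min+1, max-1, max, just above max
Values: [10, 11, 12, 91, 92, 93]

[10, 11, 12, 91, 92, 93]


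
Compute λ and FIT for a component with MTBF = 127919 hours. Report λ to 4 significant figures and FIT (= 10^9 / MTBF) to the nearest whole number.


Formula: λ = 1 / MTBF; FIT = λ × 1e9 = 1e9 / MTBF
λ = 1 / 127919 ≈ 7.817e-06 failures/hour
FIT = 1e9 / 127919 ≈ 7817 failures per 1e9 hours (nearest whole number)

λ = 7.817e-06 /h, FIT = 7817


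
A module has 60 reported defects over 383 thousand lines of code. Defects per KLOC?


Defect density = defects / KLOC
Defect density = 60 / 383
Defect density = 0.157 defects/KLOC

0.157 defects/KLOC


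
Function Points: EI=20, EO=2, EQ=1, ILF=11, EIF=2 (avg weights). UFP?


UFP = EI*4 + EO*5 + EQ*4 + ILF*10 + EIF*7
UFP = 20*4 + 2*5 + 1*4 + 11*10 + 2*7
UFP = 80 + 10 + 4 + 110 + 14
UFP = 218

218


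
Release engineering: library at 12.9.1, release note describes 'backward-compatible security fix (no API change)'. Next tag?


Current: 12.9.1
Change category: 'backward-compatible security fix (no API change)' → patch bump
SemVer rule: patch bump → increment PATCH (MAJOR and MINOR unchanged)
New: 12.9.2

12.9.2


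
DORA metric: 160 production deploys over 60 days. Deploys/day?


Formula: deployments per day = releases / days
= 160 / 60
= 2.667 deploys/day
(equivalently, 18.67 deploys/week)

2.667 deploys/day


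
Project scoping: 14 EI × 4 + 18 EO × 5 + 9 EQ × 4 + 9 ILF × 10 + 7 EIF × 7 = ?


UFP = EI*4 + EO*5 + EQ*4 + ILF*10 + EIF*7
UFP = 14*4 + 18*5 + 9*4 + 9*10 + 7*7
UFP = 56 + 90 + 36 + 90 + 49
UFP = 321

321


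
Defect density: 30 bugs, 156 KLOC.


Defect density = defects / KLOC
Defect density = 30 / 156
Defect density = 0.192 defects/KLOC

0.192 defects/KLOC


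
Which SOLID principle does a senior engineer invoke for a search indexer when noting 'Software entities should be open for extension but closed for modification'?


This describes the Open/Closed Principle (OCP)

Open/Closed Principle (OCP)


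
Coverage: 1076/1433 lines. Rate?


Coverage = covered / total * 100
Coverage = 1076 / 1433 * 100
Coverage = 75.09%

75.09%


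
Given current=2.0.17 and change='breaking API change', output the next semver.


Current: 2.0.17
Change category: 'breaking API change' → major bump
SemVer rule: major bump → increment MAJOR, reset MINOR and PATCH to 0
New: 3.0.0

3.0.0


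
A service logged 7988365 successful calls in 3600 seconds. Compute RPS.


Formula: throughput = requests / seconds
throughput = 7988365 / 3600
throughput = 2218.99 requests/second

2218.99 requests/second


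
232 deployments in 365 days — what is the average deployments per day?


Formula: deployments per day = releases / days
= 232 / 365
= 0.636 deploys/day
(equivalently, 4.45 deploys/week)

0.636 deploys/day


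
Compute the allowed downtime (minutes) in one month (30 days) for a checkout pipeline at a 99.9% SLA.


Formula: allowed downtime = period * (100 - SLA) / 100
Period (month (30 days)) = 43200 minutes
Unavailability fraction = (100 - 99.9) / 100
Allowed downtime = 43200 * (100 - 99.9) / 100
Allowed downtime = 43.2 minutes

43.2 minutes


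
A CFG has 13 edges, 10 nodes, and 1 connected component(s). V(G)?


Formula: V(G) = E - N + 2P
V(G) = 13 - 10 + 2*1
V(G) = 3 + 2
V(G) = 5

5


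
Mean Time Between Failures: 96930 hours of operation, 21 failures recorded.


Formula: MTBF = Total operating time / Number of failures
MTBF = 96930 / 21
MTBF = 4615.71 hours

4615.71 hours


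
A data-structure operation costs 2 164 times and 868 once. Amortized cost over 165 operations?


Formula: Amortized cost = Total cost / Operations
Total cost = (164 * 2) + (1 * 868)
Total cost = 328 + 868 = 1196
Amortized = 1196 / 165 = 7.2485

7.2485


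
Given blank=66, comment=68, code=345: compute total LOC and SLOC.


Total LOC = blank + comment + code
Total LOC = 66 + 68 + 345 = 479
SLOC (source only) = code = 345

Total LOC: 479, SLOC: 345


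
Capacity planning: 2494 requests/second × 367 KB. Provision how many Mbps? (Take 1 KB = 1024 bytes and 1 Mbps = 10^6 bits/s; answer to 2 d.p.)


Formula: Mbps = payload_bytes * RPS * 8 / 1e6
Payload per request = 367 KB = 367 * 1024 = 375808 bytes
Total bytes/sec = 375808 * 2494 = 937265152
Total bits/sec = 937265152 * 8 = 7498121216
Mbps = 7498121216 / 1e6 = 7498.12

7498.12 Mbps


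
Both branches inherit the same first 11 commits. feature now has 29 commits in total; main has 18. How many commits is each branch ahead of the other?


Common ancestor: commit #11
feature commits after divergence: 29 - 11 = 18
main commits after divergence: 18 - 11 = 7
feature is 18 commits ahead of main
main is 7 commits ahead of feature

feature ahead: 18, main ahead: 7


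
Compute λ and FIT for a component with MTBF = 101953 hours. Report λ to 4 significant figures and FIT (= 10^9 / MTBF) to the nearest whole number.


Formula: λ = 1 / MTBF; FIT = λ × 1e9 = 1e9 / MTBF
λ = 1 / 101953 ≈ 9.808e-06 failures/hour
FIT = 1e9 / 101953 ≈ 9808 failures per 1e9 hours (nearest whole number)

λ = 9.808e-06 /h, FIT = 9808


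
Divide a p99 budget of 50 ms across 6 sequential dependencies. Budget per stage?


Formula: per_stage = total_budget / stages
per_stage = 50 / 6
per_stage = 8.33 ms

8.33 ms


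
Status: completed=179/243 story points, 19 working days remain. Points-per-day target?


Formula: Required rate = Remaining points / Days left
Remaining = 243 - 179 = 64 points
Required rate = 64 / 19 = 3.37 points/day

3.37 points/day


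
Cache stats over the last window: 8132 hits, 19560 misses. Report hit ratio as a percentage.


Formula: hit rate = hits / (hits + misses) * 100
hit rate = 8132 / (8132 + 19560) * 100
hit rate = 8132 / 27692 * 100
hit rate = 29.37%

29.37%


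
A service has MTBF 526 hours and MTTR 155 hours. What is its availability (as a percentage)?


Availability = MTBF / (MTBF + MTTR)
Availability = 526 / (526 + 155)
Availability = 526 / 681
Availability = 77.2394%

77.2394%


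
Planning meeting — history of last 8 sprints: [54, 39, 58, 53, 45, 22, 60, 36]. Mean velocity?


Formula: Avg velocity = Total points / Number of sprints
Points: [54, 39, 58, 53, 45, 22, 60, 36]
Sum = 54 + 39 + 58 + 53 + 45 + 22 + 60 + 36 = 367
Avg velocity = 367 / 8 = 45.88 points/sprint

45.88 points/sprint


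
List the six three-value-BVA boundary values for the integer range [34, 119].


Range: [34, 119]
Boundaries: just below min, min, min+1, max-1, max, just above max
Values: [33, 34, 35, 118, 119, 120]

[33, 34, 35, 118, 119, 120]


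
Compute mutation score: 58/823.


Mutation score = killed / total * 100
Mutation score = 58 / 823 * 100
Mutation score = 7.05%

7.05%


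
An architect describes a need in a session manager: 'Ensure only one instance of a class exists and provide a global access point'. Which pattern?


This matches the Singleton pattern

Singleton


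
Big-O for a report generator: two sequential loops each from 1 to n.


Reasoning: sequential dominates: O(n) + O(n) = O(n)
Complexity: O(n)

O(n)


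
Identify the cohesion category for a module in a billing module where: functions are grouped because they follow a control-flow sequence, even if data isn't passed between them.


Reasoning: Grouped by order of execution within a routine, not by data flow
Type: Procedural cohesion

Procedural cohesion


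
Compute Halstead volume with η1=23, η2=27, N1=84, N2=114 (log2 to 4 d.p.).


Formula: V = N * log2(η), where N = N1 + N2 and η = η1 + η2
η = 23 + 27 = 50
N = 84 + 114 = 198
log2(50) ≈ 5.6439
V = 198 * 5.6439 = 1117.49

1117.49


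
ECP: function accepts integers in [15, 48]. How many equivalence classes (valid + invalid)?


Valid range: [15, 48]
Class 1: x < 15 — invalid
Class 2: 15 ≤ x ≤ 48 — valid
Class 3: x > 48 — invalid
Total equivalence classes: 3

3 equivalence classes


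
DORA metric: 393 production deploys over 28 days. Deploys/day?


Formula: deployments per day = releases / days
= 393 / 28
= 14.036 deploys/day
(equivalently, 98.25 deploys/week)

14.036 deploys/day


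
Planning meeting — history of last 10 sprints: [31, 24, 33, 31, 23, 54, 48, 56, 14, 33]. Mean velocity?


Formula: Avg velocity = Total points / Number of sprints
Points: [31, 24, 33, 31, 23, 54, 48, 56, 14, 33]
Sum = 31 + 24 + 33 + 31 + 23 + 54 + 48 + 56 + 14 + 33 = 347
Avg velocity = 347 / 10 = 34.7 points/sprint

34.7 points/sprint


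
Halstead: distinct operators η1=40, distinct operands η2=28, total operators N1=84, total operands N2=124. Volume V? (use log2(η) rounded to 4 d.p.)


Formula: V = N * log2(η), where N = N1 + N2 and η = η1 + η2
η = 40 + 28 = 68
N = 84 + 124 = 208
log2(68) ≈ 6.0875
V = 208 * 6.0875 = 1266.20

1266.20


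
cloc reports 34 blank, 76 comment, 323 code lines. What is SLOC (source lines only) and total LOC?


Total LOC = blank + comment + code
Total LOC = 34 + 76 + 323 = 433
SLOC (source only) = code = 323

Total LOC: 433, SLOC: 323


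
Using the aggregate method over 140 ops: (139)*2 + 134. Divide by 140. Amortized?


Formula: Amortized cost = Total cost / Operations
Total cost = (139 * 2) + (1 * 134)
Total cost = 278 + 134 = 412
Amortized = 412 / 140 = 2.9429

2.9429


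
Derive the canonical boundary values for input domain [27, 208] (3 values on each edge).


Range: [27, 208]
Boundaries: just below min, min, min+1, max-1, max, just above max
Values: [26, 27, 28, 207, 208, 209]

[26, 27, 28, 207, 208, 209]


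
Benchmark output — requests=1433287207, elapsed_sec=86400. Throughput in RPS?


Formula: throughput = requests / seconds
throughput = 1433287207 / 86400
throughput = 16588.97 requests/second

16588.97 requests/second


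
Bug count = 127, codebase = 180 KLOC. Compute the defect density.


Defect density = defects / KLOC
Defect density = 127 / 180
Defect density = 0.706 defects/KLOC

0.706 defects/KLOC


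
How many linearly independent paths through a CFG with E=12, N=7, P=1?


Formula: V(G) = E - N + 2P
V(G) = 12 - 7 + 2*1
V(G) = 5 + 2
V(G) = 7

7


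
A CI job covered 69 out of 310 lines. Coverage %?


Coverage = covered / total * 100
Coverage = 69 / 310 * 100
Coverage = 22.26%

22.26%


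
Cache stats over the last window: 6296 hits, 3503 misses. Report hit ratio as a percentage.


Formula: hit rate = hits / (hits + misses) * 100
hit rate = 6296 / (6296 + 3503) * 100
hit rate = 6296 / 9799 * 100
hit rate = 64.25%

64.25%


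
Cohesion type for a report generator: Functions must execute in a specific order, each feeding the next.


Reasoning: Output of one is input to next
Type: Sequential cohesion

Sequential cohesion


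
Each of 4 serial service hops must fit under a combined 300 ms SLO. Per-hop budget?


Formula: per_stage = total_budget / stages
per_stage = 300 / 4
per_stage = 75.0 ms

75.0 ms


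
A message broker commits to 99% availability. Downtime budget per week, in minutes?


Formula: allowed downtime = period * (100 - SLA) / 100
Period (week) = 10080 minutes
Unavailability fraction = (100 - 99.0) / 100
Allowed downtime = 10080 * (100 - 99.0) / 100
Allowed downtime = 100.8 minutes

100.8 minutes


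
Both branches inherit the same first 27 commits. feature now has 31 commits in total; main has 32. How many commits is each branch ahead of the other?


Common ancestor: commit #27
feature commits after divergence: 31 - 27 = 4
main commits after divergence: 32 - 27 = 5
feature is 4 commits ahead of main
main is 5 commits ahead of feature

feature ahead: 4, main ahead: 5


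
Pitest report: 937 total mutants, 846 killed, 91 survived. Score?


Mutation score = killed / total * 100
Mutation score = 846 / 937 * 100
Mutation score = 90.29%

90.29%


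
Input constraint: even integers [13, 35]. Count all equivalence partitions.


Constraint: even integers in [13, 35]
Class 1: x < 13 — out-of-range invalid
Class 2: x in [13,35] but odd — wrong type invalid
Class 3: x in [13,35] and even — valid
Class 4: x > 35 — out-of-range invalid
Total equivalence classes: 4

4 equivalence classes


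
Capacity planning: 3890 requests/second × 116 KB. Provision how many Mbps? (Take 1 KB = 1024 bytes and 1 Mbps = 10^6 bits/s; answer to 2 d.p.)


Formula: Mbps = payload_bytes * RPS * 8 / 1e6
Payload per request = 116 KB = 116 * 1024 = 118784 bytes
Total bytes/sec = 118784 * 3890 = 462069760
Total bits/sec = 462069760 * 8 = 3696558080
Mbps = 3696558080 / 1e6 = 3696.56

3696.56 Mbps


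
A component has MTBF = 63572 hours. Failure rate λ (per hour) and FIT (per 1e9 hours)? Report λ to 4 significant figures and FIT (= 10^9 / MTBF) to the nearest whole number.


Formula: λ = 1 / MTBF; FIT = λ × 1e9 = 1e9 / MTBF
λ = 1 / 63572 ≈ 1.573e-05 failures/hour
FIT = 1e9 / 63572 ≈ 15730 failures per 1e9 hours (nearest whole number)

λ = 1.573e-05 /h, FIT = 15730


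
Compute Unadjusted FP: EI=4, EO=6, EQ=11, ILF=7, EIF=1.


UFP = EI*4 + EO*5 + EQ*4 + ILF*10 + EIF*7
UFP = 4*4 + 6*5 + 11*4 + 7*10 + 1*7
UFP = 16 + 30 + 44 + 70 + 7
UFP = 167

167


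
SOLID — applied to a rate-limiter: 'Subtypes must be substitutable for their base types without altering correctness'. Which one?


This describes the Liskov Substitution Principle (LSP)

Liskov Substitution Principle (LSP)


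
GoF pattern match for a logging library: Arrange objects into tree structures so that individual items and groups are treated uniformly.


This matches the Composite pattern

Composite


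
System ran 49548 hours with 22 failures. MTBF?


Formula: MTBF = Total operating time / Number of failures
MTBF = 49548 / 22
MTBF = 2252.18 hours

2252.18 hours


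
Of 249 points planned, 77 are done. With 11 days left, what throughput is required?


Formula: Required rate = Remaining points / Days left
Remaining = 249 - 77 = 172 points
Required rate = 172 / 11 = 15.64 points/day

15.64 points/day


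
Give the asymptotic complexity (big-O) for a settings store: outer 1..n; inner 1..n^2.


Reasoning: n times n^2
Complexity: O(n^3)

O(n^3)


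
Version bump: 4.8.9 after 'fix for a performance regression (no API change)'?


Current: 4.8.9
Change category: 'fix for a performance regression (no API change)' → patch bump
SemVer rule: patch bump → increment PATCH (MAJOR and MINOR unchanged)
New: 4.8.10

4.8.10


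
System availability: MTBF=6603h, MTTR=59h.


Availability = MTBF / (MTBF + MTTR)
Availability = 6603 / (6603 + 59)
Availability = 6603 / 6662
Availability = 99.1144%

99.1144%


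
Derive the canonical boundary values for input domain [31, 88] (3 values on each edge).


Range: [31, 88]
Boundaries: just below min, min, min+1, max-1, max, just above max
Values: [30, 31, 32, 87, 88, 89]

[30, 31, 32, 87, 88, 89]


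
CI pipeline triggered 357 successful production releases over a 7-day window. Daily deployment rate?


Formula: deployments per day = releases / days
= 357 / 7
= 51.0 deploys/day
(equivalently, 357.0 deploys/week)

51.0 deploys/day


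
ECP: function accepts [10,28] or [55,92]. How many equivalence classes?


Valid ranges: [10,28] and [55,92]
Class 1: x < 10 — invalid
Class 2: 10 ≤ x ≤ 28 — valid
Class 3: 28 < x < 55 — invalid (gap between ranges)
Class 4: 55 ≤ x ≤ 92 — valid
Class 5: x > 92 — invalid
Total equivalence classes: 5

5 equivalence classes


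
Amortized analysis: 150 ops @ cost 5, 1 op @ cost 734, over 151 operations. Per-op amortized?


Formula: Amortized cost = Total cost / Operations
Total cost = (150 * 5) + (1 * 734)
Total cost = 750 + 734 = 1484
Amortized = 1484 / 151 = 9.8278

9.8278


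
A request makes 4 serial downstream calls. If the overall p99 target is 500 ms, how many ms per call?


Formula: per_stage = total_budget / stages
per_stage = 500 / 4
per_stage = 125.0 ms

125.0 ms


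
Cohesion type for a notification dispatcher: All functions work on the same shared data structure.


Reasoning: Functions share data
Type: Communicational cohesion

Communicational cohesion


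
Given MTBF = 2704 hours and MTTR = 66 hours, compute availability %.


Availability = MTBF / (MTBF + MTTR)
Availability = 2704 / (2704 + 66)
Availability = 2704 / 2770
Availability = 97.6173%

97.6173%


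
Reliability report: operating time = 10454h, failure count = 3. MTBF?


Formula: MTBF = Total operating time / Number of failures
MTBF = 10454 / 3
MTBF = 3484.67 hours

3484.67 hours


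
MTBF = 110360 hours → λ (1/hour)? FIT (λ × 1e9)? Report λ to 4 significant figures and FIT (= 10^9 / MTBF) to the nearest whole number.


Formula: λ = 1 / MTBF; FIT = λ × 1e9 = 1e9 / MTBF
λ = 1 / 110360 ≈ 9.061e-06 failures/hour
FIT = 1e9 / 110360 ≈ 9061 failures per 1e9 hours (nearest whole number)

λ = 9.061e-06 /h, FIT = 9061


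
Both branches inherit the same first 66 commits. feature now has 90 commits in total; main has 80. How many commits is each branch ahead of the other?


Common ancestor: commit #66
feature commits after divergence: 90 - 66 = 24
main commits after divergence: 80 - 66 = 14
feature is 24 commits ahead of main
main is 14 commits ahead of feature

feature ahead: 24, main ahead: 14


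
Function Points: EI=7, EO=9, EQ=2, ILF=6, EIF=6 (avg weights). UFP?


UFP = EI*4 + EO*5 + EQ*4 + ILF*10 + EIF*7
UFP = 7*4 + 9*5 + 2*4 + 6*10 + 6*7
UFP = 28 + 45 + 8 + 60 + 42
UFP = 183

183


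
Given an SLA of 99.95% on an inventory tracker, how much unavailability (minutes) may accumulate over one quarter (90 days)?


Formula: allowed downtime = period * (100 - SLA) / 100
Period (quarter (90 days)) = 129600 minutes
Unavailability fraction = (100 - 99.95) / 100
Allowed downtime = 129600 * (100 - 99.95) / 100
Allowed downtime = 64.8 minutes

64.8 minutes


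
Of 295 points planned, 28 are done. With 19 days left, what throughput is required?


Formula: Required rate = Remaining points / Days left
Remaining = 295 - 28 = 267 points
Required rate = 267 / 19 = 14.05 points/day

14.05 points/day


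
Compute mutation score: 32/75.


Mutation score = killed / total * 100
Mutation score = 32 / 75 * 100
Mutation score = 42.67%

42.67%


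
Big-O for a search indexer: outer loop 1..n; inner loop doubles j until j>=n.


Reasoning: linear outer times logarithmic inner
Complexity: O(n log n)

O(n log n)


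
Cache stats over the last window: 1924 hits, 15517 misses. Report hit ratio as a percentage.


Formula: hit rate = hits / (hits + misses) * 100
hit rate = 1924 / (1924 + 15517) * 100
hit rate = 1924 / 17441 * 100
hit rate = 11.03%

11.03%


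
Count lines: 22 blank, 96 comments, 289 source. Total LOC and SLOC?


Total LOC = blank + comment + code
Total LOC = 22 + 96 + 289 = 407
SLOC (source only) = code = 289

Total LOC: 407, SLOC: 289


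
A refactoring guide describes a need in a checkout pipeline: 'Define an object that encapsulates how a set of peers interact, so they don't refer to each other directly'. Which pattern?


This matches the Mediator pattern

Mediator


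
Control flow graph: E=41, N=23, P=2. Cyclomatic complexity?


Formula: V(G) = E - N + 2P
V(G) = 41 - 23 + 2*2
V(G) = 18 + 4
V(G) = 22

22


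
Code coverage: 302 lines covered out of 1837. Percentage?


Coverage = covered / total * 100
Coverage = 302 / 1837 * 100
Coverage = 16.44%

16.44%


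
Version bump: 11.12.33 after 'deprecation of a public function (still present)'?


Current: 11.12.33
Change category: 'deprecation of a public function (still present)' → minor bump
SemVer rule: minor bump → increment MINOR, reset PATCH to 0 (MAJOR unchanged)
New: 11.13.0

11.13.0


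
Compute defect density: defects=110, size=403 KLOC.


Defect density = defects / KLOC
Defect density = 110 / 403
Defect density = 0.273 defects/KLOC

0.273 defects/KLOC


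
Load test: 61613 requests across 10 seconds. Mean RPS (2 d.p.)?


Formula: throughput = requests / seconds
throughput = 61613 / 10
throughput = 6161.3 requests/second

6161.3 requests/second


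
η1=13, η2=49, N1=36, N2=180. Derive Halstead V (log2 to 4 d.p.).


Formula: V = N * log2(η), where N = N1 + N2 and η = η1 + η2
η = 13 + 49 = 62
N = 36 + 180 = 216
log2(62) ≈ 5.9542
V = 216 * 5.9542 = 1286.11

1286.11


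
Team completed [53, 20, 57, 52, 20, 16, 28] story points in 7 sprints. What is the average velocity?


Formula: Avg velocity = Total points / Number of sprints
Points: [53, 20, 57, 52, 20, 16, 28]
Sum = 53 + 20 + 57 + 52 + 20 + 16 + 28 = 246
Avg velocity = 246 / 7 = 35.14 points/sprint

35.14 points/sprint


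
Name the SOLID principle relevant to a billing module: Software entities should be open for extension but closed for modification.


This describes the Open/Closed Principle (OCP)

Open/Closed Principle (OCP)


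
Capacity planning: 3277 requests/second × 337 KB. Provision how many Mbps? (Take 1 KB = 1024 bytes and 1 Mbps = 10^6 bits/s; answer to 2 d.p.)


Formula: Mbps = payload_bytes * RPS * 8 / 1e6
Payload per request = 337 KB = 337 * 1024 = 345088 bytes
Total bytes/sec = 345088 * 3277 = 1130853376
Total bits/sec = 1130853376 * 8 = 9046827008
Mbps = 9046827008 / 1e6 = 9046.83

9046.83 Mbps


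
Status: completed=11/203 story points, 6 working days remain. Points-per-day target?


Formula: Required rate = Remaining points / Days left
Remaining = 203 - 11 = 192 points
Required rate = 192 / 6 = 32.0 points/day

32.0 points/day


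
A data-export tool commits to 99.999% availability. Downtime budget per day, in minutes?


Formula: allowed downtime = period * (100 - SLA) / 100
Period (day) = 1440 minutes
Unavailability fraction = (100 - 99.999) / 100
Allowed downtime = 1440 * (100 - 99.999) / 100
Allowed downtime = 0.0144 minutes

0.0144 minutes


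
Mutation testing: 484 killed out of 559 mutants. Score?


Mutation score = killed / total * 100
Mutation score = 484 / 559 * 100
Mutation score = 86.58%

86.58%


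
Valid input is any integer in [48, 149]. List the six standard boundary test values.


Range: [48, 149]
Boundaries: just below min, min, min+1, max-1, max, just above max
Values: [47, 48, 49, 148, 149, 150]

[47, 48, 49, 148, 149, 150]


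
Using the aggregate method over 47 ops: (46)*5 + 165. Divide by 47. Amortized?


Formula: Amortized cost = Total cost / Operations
Total cost = (46 * 5) + (1 * 165)
Total cost = 230 + 165 = 395
Amortized = 395 / 47 = 8.4043

8.4043


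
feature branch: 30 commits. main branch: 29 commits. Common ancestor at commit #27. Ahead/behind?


Common ancestor: commit #27
feature commits after divergence: 30 - 27 = 3
main commits after divergence: 29 - 27 = 2
feature is 3 commits ahead of main
main is 2 commits ahead of feature

feature ahead: 3, main ahead: 2


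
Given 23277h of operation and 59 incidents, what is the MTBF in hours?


Formula: MTBF = Total operating time / Number of failures
MTBF = 23277 / 59
MTBF = 394.53 hours

394.53 hours


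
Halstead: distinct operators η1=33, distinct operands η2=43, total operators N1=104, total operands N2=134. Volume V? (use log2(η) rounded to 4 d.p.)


Formula: V = N * log2(η), where N = N1 + N2 and η = η1 + η2
η = 33 + 43 = 76
N = 104 + 134 = 238
log2(76) ≈ 6.2479
V = 238 * 6.2479 = 1487.00

1487.00


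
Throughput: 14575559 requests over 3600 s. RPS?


Formula: throughput = requests / seconds
throughput = 14575559 / 3600
throughput = 4048.77 requests/second

4048.77 requests/second


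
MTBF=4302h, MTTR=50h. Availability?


Availability = MTBF / (MTBF + MTTR)
Availability = 4302 / (4302 + 50)
Availability = 4302 / 4352
Availability = 98.8511%

98.8511%


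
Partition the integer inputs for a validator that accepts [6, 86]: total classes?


Valid range: [6, 86]
Class 1: x < 6 — invalid
Class 2: 6 ≤ x ≤ 86 — valid
Class 3: x > 86 — invalid
Total equivalence classes: 3

3 equivalence classes


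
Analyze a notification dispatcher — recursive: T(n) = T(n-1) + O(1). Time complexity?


Reasoning: linear recursion with constant work per frame
Complexity: O(n)

O(n)


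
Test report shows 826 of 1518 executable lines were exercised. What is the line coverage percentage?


Coverage = covered / total * 100
Coverage = 826 / 1518 * 100
Coverage = 54.41%

54.41%


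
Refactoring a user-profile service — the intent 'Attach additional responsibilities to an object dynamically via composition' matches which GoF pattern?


This matches the Decorator pattern

Decorator


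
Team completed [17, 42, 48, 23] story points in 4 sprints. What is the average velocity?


Formula: Avg velocity = Total points / Number of sprints
Points: [17, 42, 48, 23]
Sum = 17 + 42 + 48 + 23 = 130
Avg velocity = 130 / 4 = 32.5 points/sprint

32.5 points/sprint


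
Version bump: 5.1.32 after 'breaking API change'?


Current: 5.1.32
Change category: 'breaking API change' → major bump
SemVer rule: major bump → increment MAJOR, reset MINOR and PATCH to 0
New: 6.0.0

6.0.0


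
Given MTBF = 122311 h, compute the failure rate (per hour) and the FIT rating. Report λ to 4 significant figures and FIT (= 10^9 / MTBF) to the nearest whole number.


Formula: λ = 1 / MTBF; FIT = λ × 1e9 = 1e9 / MTBF
λ = 1 / 122311 ≈ 8.176e-06 failures/hour
FIT = 1e9 / 122311 ≈ 8176 failures per 1e9 hours (nearest whole number)

λ = 8.176e-06 /h, FIT = 8176


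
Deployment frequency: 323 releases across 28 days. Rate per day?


Formula: deployments per day = releases / days
= 323 / 28
= 11.536 deploys/day
(equivalently, 80.75 deploys/week)

11.536 deploys/day


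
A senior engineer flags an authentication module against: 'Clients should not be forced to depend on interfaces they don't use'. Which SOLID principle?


This describes the Interface Segregation Principle (ISP)

Interface Segregation Principle (ISP)


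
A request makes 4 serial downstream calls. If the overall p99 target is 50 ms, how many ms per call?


Formula: per_stage = total_budget / stages
per_stage = 50 / 4
per_stage = 12.5 ms

12.5 ms


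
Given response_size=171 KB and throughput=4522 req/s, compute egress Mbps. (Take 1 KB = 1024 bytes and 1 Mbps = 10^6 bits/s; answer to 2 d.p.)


Formula: Mbps = payload_bytes * RPS * 8 / 1e6
Payload per request = 171 KB = 171 * 1024 = 175104 bytes
Total bytes/sec = 175104 * 4522 = 791820288
Total bits/sec = 791820288 * 8 = 6334562304
Mbps = 6334562304 / 1e6 = 6334.56

6334.56 Mbps


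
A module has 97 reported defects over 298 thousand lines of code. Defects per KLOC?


Defect density = defects / KLOC
Defect density = 97 / 298
Defect density = 0.326 defects/KLOC

0.326 defects/KLOC


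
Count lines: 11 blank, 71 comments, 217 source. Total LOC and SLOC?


Total LOC = blank + comment + code
Total LOC = 11 + 71 + 217 = 299
SLOC (source only) = code = 217

Total LOC: 299, SLOC: 217


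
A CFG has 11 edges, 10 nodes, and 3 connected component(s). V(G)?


Formula: V(G) = E - N + 2P
V(G) = 11 - 10 + 2*3
V(G) = 1 + 6
V(G) = 7

7


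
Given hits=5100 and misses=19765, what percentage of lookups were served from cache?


Formula: hit rate = hits / (hits + misses) * 100
hit rate = 5100 / (5100 + 19765) * 100
hit rate = 5100 / 24865 * 100
hit rate = 20.51%

20.51%


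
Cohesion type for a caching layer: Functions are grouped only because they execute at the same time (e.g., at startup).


Reasoning: Related by timing only
Type: Temporal cohesion

Temporal cohesion


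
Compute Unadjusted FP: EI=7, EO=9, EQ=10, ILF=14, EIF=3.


UFP = EI*4 + EO*5 + EQ*4 + ILF*10 + EIF*7
UFP = 7*4 + 9*5 + 10*4 + 14*10 + 3*7
UFP = 28 + 45 + 40 + 140 + 21
UFP = 274

274


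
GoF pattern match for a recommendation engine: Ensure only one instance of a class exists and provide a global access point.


This matches the Singleton pattern

Singleton


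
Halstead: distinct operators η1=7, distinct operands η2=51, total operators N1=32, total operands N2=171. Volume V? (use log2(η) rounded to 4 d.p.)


Formula: V = N * log2(η), where N = N1 + N2 and η = η1 + η2
η = 7 + 51 = 58
N = 32 + 171 = 203
log2(58) ≈ 5.8580
V = 203 * 5.8580 = 1189.17

1189.17


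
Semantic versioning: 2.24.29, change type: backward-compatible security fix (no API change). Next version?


Current: 2.24.29
Change category: 'backward-compatible security fix (no API change)' → patch bump
SemVer rule: patch bump → increment PATCH (MAJOR and MINOR unchanged)
New: 2.24.30

2.24.30


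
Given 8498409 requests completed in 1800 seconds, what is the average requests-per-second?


Formula: throughput = requests / seconds
throughput = 8498409 / 1800
throughput = 4721.34 requests/second

4721.34 requests/second


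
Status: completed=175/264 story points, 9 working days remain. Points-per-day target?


Formula: Required rate = Remaining points / Days left
Remaining = 264 - 175 = 89 points
Required rate = 89 / 9 = 9.89 points/day

9.89 points/day


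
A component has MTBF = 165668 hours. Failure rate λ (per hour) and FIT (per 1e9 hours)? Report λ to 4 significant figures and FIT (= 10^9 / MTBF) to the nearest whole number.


Formula: λ = 1 / MTBF; FIT = λ × 1e9 = 1e9 / MTBF
λ = 1 / 165668 ≈ 6.036e-06 failures/hour
FIT = 1e9 / 165668 ≈ 6036 failures per 1e9 hours (nearest whole number)

λ = 6.036e-06 /h, FIT = 6036


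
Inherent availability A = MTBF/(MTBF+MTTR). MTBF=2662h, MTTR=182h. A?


Availability = MTBF / (MTBF + MTTR)
Availability = 2662 / (2662 + 182)
Availability = 2662 / 2844
Availability = 93.6006%

93.6006%


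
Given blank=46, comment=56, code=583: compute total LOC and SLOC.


Total LOC = blank + comment + code
Total LOC = 46 + 56 + 583 = 685
SLOC (source only) = code = 583

Total LOC: 685, SLOC: 583


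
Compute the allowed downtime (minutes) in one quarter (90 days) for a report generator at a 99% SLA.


Formula: allowed downtime = period * (100 - SLA) / 100
Period (quarter (90 days)) = 129600 minutes
Unavailability fraction = (100 - 99.0) / 100
Allowed downtime = 129600 * (100 - 99.0) / 100
Allowed downtime = 1296.0 minutes

1296.0 minutes


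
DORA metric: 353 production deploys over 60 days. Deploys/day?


Formula: deployments per day = releases / days
= 353 / 60
= 5.883 deploys/day
(equivalently, 41.18 deploys/week)

5.883 deploys/day


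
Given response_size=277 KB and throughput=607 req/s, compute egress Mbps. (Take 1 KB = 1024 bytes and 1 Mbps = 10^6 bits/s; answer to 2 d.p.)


Formula: Mbps = payload_bytes * RPS * 8 / 1e6
Payload per request = 277 KB = 277 * 1024 = 283648 bytes
Total bytes/sec = 283648 * 607 = 172174336
Total bits/sec = 172174336 * 8 = 1377394688
Mbps = 1377394688 / 1e6 = 1377.39

1377.39 Mbps


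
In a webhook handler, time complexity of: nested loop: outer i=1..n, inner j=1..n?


Reasoning: n iterations times n iterations
Complexity: O(n^2)

O(n^2)


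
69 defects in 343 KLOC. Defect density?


Defect density = defects / KLOC
Defect density = 69 / 343
Defect density = 0.201 defects/KLOC

0.201 defects/KLOC


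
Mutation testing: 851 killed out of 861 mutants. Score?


Mutation score = killed / total * 100
Mutation score = 851 / 861 * 100
Mutation score = 98.84%

98.84%


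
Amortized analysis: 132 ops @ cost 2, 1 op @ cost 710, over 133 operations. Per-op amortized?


Formula: Amortized cost = Total cost / Operations
Total cost = (132 * 2) + (1 * 710)
Total cost = 264 + 710 = 974
Amortized = 974 / 133 = 7.3233

7.3233


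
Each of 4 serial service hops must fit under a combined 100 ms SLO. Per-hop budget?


Formula: per_stage = total_budget / stages
per_stage = 100 / 4
per_stage = 25.0 ms

25.0 ms


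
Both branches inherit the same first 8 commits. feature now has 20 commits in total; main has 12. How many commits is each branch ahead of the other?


Common ancestor: commit #8
feature commits after divergence: 20 - 8 = 12
main commits after divergence: 12 - 8 = 4
feature is 12 commits ahead of main
main is 4 commits ahead of feature

feature ahead: 12, main ahead: 4


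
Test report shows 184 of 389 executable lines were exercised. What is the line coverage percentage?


Coverage = covered / total * 100
Coverage = 184 / 389 * 100
Coverage = 47.3%

47.3%


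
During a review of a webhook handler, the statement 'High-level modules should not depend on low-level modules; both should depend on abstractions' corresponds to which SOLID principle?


This describes the Dependency Inversion Principle (DIP)

Dependency Inversion Principle (DIP)
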